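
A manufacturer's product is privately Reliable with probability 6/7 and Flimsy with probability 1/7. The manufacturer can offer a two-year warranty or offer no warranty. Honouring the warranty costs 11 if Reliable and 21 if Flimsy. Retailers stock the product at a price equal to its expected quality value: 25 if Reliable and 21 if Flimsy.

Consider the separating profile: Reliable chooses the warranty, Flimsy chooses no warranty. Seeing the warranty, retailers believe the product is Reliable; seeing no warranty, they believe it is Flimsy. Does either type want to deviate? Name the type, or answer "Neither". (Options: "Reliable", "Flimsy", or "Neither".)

The warranty pays 25; no warranty pays 21.
Reliable: assigned the warranty, nets 25 − 11 = 14; deviating to no warranty nets 21.
Flimsy: assigned no warranty, nets 21; deviating to the warranty nets 25 − 21 = 4.
The Reliable type gains 7 by deviating.

Reliable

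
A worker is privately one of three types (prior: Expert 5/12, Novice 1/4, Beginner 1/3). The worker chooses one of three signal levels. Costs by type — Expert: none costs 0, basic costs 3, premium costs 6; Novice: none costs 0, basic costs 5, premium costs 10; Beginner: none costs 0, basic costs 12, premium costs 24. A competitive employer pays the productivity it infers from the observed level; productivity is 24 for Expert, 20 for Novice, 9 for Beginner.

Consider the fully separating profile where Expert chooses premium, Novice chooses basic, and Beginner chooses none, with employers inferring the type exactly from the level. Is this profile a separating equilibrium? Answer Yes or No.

Separating wages: premium → 24, basic → 20, none → 9.
Expert (assigned premium): none: 9 − 0 = 9; basic: 20 − 3 = 17; premium: 24 − 6 = 18. Expert stays.
Novice (assigned basic): none: 9 − 0 = 9; basic: 20 − 5 = 15; premium: 24 − 10 = 14. Novice stays.
Beginner (assigned none): none: 9 − 0 = 9; basic: 20 − 12 = 8; premium: 24 − 24 = 0. Beginner stays.
Every type prefers its assigned level; separation holds.

Yes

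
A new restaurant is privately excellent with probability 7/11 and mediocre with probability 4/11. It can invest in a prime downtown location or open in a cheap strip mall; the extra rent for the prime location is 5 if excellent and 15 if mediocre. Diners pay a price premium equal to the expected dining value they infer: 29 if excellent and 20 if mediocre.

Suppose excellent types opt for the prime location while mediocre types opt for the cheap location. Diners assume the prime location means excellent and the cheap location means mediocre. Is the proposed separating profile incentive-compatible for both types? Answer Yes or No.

Yes

Under these beliefs, the prime location earns price premium 29 and the cheap location earns price premium 20.
excellent: the prime location nets 29 − 5 = 24; the cheap location nets 20. excellent prefers the prime location.
mediocre: the prime location nets 29 − 15 = 14; the cheap location nets 20. mediocre prefers the cheap location.
Neither type deviates, so the separating profile is an equilibrium.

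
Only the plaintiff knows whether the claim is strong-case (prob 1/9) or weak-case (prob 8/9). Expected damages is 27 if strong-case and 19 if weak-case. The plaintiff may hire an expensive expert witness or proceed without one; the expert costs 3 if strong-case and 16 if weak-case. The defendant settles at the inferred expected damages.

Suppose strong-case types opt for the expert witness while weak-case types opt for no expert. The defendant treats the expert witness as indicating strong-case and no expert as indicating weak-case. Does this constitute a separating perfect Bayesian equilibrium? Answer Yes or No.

Yes

Under these beliefs, the expert witness earns settlement 27 and no expert earns settlement 19.
strong-case: the expert witness nets 27 − 3 = 24; no expert nets 19. strong-case prefers the expert witness.
weak-case: the expert witness nets 27 − 16 = 11; no expert nets 19. weak-case prefers no expert.
Neither type deviates, so the separating profile is an equilibrium.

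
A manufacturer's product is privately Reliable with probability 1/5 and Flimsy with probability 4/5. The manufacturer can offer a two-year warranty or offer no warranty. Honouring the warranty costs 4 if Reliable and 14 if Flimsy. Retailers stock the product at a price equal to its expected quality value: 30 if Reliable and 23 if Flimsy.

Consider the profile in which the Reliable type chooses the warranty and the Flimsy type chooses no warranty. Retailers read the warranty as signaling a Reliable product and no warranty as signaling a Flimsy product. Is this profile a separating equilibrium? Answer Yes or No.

Yes

Under these beliefs, the warranty earns price 30 and no warranty earns price 23.
Reliable: the warranty nets 30 − 4 = 26; no warranty nets 23. Reliable prefers the warranty.
Flimsy: the warranty nets 30 − 14 = 16; no warranty nets 23. Flimsy prefers no warranty.
Neither type deviates, so the separating profile is an equilibrium.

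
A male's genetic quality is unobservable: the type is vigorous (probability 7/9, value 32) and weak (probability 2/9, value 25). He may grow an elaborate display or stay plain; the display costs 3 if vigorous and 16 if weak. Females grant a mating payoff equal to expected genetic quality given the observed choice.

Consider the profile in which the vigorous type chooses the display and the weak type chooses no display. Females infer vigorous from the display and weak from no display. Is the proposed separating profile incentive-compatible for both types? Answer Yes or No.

Under these beliefs, the display earns mating payoff 32 and no display earns mating payoff 25.
vigorous: the display nets 32 − 3 = 29; no display nets 25. vigorous prefers the display.
weak: the display nets 32 − 16 = 16; no display nets 25. weak prefers no display.
Neither type deviates, so the separating profile is an equilibrium.

Yes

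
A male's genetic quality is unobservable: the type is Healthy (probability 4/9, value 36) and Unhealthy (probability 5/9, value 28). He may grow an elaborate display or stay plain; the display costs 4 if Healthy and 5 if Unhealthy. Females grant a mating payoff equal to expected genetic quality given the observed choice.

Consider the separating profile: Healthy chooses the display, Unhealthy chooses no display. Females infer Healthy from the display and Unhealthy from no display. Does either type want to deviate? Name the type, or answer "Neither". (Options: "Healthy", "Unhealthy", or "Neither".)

Unhealthy

The display pays 36; no display pays 28.
Healthy: assigned the display, nets 36 − 4 = 32; deviating to no display nets 28.
Unhealthy: assigned no display, nets 28; deviating to the display nets 36 − 5 = 31.
The Unhealthy type gains 3 by deviating.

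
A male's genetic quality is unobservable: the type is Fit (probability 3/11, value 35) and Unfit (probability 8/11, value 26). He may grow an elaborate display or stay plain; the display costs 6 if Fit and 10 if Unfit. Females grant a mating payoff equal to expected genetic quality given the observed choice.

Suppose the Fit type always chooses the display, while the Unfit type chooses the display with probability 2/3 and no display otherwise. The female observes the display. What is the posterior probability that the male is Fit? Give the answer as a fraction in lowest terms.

9/25

P(the display) = (3/11)·1 + (8/11)·(2/3) = 25/33.
By Bayes' rule, P(Fit | the display) = (3/11) / (25/33) = 9/25.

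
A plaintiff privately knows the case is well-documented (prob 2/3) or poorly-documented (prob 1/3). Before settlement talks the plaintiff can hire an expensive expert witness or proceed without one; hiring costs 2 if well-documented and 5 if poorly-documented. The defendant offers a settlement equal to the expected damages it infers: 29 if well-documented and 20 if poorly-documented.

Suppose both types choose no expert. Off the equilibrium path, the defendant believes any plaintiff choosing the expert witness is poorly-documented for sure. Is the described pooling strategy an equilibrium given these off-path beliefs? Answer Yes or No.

Yes

On path, the defendant holds the prior and pays 2/3·29 + 1/3·20 = 26. Off path (the expert witness), believing poorly-documented, it pays 20.
well-documented: no expert nets 26; the expert witness nets 20 − 2 = 18. well-documented stays.
poorly-documented: no expert nets 26; the expert witness nets 20 − 5 = 15. poorly-documented stays.
No type deviates, so pooling is sustained.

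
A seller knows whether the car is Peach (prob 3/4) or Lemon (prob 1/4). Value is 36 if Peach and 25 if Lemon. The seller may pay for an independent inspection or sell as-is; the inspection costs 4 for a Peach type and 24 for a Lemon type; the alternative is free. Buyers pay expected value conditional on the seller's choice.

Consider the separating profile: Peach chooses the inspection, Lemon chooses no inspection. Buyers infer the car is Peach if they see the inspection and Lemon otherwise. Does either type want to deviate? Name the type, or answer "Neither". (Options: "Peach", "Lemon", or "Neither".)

The inspection pays 36; no inspection pays 25.
Peach: assigned the inspection, nets 36 − 4 = 32; deviating to no inspection nets 25.
Lemon: assigned no inspection, nets 25; deviating to the inspection nets 36 − 24 = 12.
Both types strictly prefer their assigned action; no profitable deviation.

Neither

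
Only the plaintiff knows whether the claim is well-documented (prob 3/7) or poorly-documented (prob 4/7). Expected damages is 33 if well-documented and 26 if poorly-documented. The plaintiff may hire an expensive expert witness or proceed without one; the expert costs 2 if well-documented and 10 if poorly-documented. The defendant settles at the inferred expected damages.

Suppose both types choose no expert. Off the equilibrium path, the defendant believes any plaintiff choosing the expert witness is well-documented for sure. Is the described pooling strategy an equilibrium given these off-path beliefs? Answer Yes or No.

No

On path, the defendant holds the prior and pays 3/7·33 + 4/7·26 = 29. Off path (the expert witness), believing well-documented, it pays 33.
well-documented: no expert nets 29; the expert witness nets 33 − 2 = 31. well-documented would deviate.
poorly-documented: no expert nets 29; the expert witness nets 33 − 10 = 23. poorly-documented stays.
A type deviates, so pooling fails.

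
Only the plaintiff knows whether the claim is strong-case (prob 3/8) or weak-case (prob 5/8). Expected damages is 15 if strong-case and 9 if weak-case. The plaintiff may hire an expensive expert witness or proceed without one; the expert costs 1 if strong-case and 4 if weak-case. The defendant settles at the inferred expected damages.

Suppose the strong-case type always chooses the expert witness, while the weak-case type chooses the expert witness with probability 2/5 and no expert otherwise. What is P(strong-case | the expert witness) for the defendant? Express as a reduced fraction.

P(the expert witness) = (3/8)·1 + (5/8)·(2/5) = 5/8.
By Bayes' rule, P(strong-case | the expert witness) = (3/8) / (5/8) = 3/5.

3/5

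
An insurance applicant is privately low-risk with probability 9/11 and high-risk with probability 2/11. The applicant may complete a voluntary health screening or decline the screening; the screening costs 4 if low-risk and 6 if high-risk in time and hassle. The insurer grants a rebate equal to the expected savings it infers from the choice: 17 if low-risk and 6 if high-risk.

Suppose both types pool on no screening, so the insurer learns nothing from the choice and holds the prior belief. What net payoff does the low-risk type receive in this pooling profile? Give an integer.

15

Pooled rebate = 9/11·17 + 2/11·6 = 15.
low-risk pays no cost for no screening, so net payoff = 15.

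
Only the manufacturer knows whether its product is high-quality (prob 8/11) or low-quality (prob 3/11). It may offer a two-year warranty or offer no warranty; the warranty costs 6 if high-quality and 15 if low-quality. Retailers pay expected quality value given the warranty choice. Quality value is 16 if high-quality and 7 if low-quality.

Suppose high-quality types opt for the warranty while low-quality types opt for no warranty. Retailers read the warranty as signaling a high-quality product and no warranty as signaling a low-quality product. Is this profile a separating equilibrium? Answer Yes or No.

Yes

Under these beliefs, the warranty earns price 16 and no warranty earns price 7.
high-quality: the warranty nets 16 − 6 = 10; no warranty nets 7. high-quality prefers the warranty.
low-quality: the warranty nets 16 − 15 = 1; no warranty nets 7. low-quality prefers no warranty.
Neither type deviates, so the separating profile is an equilibrium.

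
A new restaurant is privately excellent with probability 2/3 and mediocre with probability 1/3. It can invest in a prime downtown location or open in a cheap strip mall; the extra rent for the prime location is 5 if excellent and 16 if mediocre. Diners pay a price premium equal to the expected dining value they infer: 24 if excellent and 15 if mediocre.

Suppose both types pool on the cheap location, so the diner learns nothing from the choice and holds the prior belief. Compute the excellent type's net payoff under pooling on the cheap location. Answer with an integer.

21

Pooled price premium = 2/3·24 + 1/3·15 = 21.
excellent pays no cost for the cheap location, so net payoff = 21.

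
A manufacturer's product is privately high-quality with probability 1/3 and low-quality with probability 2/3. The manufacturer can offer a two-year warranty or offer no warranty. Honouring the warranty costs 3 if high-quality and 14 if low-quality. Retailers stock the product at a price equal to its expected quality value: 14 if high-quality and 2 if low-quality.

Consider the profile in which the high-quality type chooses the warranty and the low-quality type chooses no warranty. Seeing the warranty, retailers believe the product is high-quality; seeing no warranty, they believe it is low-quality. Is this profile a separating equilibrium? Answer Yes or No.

Under these beliefs, the warranty earns price 14 and no warranty earns price 2.
high-quality: the warranty nets 14 − 3 = 11; no warranty nets 2. high-quality prefers the warranty.
low-quality: the warranty nets 14 − 14 = 0; no warranty nets 2. low-quality prefers no warranty.
Neither type deviates, so the separating profile is an equilibrium.

Yes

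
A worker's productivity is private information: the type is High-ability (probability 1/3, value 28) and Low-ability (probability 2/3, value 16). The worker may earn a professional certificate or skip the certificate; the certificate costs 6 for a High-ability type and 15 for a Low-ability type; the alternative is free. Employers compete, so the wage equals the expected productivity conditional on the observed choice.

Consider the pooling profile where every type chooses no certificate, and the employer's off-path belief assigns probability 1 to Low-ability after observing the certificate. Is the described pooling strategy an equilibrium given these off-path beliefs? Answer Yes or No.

Yes

On path, the employer holds the prior and pays 1/3·28 + 2/3·16 = 20. Off path (the certificate), believing Low-ability, it pays 16.
High-ability: no certificate nets 20; the certificate nets 16 − 6 = 10. High-ability stays.
Low-ability: no certificate nets 20; the certificate nets 16 − 15 = 1. Low-ability stays.
No type deviates, so pooling is sustained.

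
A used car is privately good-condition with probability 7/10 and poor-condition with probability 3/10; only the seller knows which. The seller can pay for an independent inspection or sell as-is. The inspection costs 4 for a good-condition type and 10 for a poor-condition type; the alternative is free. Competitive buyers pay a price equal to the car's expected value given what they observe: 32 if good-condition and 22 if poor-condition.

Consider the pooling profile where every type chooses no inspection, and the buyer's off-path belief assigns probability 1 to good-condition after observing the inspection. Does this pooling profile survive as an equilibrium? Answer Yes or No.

On path, the buyer holds the prior and pays 7/10·32 + 3/10·22 = 29. Off path (the inspection), believing good-condition, it pays 32.
good-condition: no inspection nets 29; the inspection nets 32 − 4 = 28. good-condition stays.
poor-condition: no inspection nets 29; the inspection nets 32 − 10 = 22. poor-condition stays.
No type deviates, so pooling is sustained.

Yes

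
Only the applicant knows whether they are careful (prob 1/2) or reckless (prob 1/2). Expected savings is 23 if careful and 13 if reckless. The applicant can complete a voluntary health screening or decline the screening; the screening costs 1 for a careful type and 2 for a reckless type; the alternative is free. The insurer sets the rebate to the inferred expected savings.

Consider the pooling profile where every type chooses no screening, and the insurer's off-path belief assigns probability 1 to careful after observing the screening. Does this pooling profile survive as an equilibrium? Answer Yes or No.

On path, the insurer holds the prior and pays 1/2·23 + 1/2·13 = 18. Off path (the screening), believing careful, it pays 23.
careful: no screening nets 18; the screening nets 23 − 1 = 22. careful would deviate.
reckless: no screening nets 18; the screening nets 23 − 2 = 21. reckless would deviate.
A type deviates, so pooling fails.

No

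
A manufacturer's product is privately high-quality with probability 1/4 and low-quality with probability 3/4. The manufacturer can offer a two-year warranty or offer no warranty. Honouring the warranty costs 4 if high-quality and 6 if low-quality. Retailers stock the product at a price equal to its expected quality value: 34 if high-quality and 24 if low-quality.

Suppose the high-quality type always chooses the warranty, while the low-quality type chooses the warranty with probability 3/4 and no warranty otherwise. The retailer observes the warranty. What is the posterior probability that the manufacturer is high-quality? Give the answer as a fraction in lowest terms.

P(the warranty) = (1/4)·1 + (3/4)·(3/4) = 13/16.
By Bayes' rule, P(high-quality | the warranty) = (1/4) / (13/16) = 4/13.

4/13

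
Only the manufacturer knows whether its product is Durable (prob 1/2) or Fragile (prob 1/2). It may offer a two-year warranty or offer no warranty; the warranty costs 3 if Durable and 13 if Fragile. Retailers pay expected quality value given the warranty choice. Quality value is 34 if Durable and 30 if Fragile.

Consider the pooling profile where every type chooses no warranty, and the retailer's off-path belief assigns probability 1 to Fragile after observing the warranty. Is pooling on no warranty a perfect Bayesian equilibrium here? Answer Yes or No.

On path, the retailer holds the prior and pays 1/2·34 + 1/2·30 = 32. Off path (the warranty), believing Fragile, it pays 30.
Durable: no warranty nets 32; the warranty nets 30 − 3 = 27. Durable stays.
Fragile: no warranty nets 32; the warranty nets 30 − 13 = 17. Fragile stays.
No type deviates, so pooling is sustained.

Yes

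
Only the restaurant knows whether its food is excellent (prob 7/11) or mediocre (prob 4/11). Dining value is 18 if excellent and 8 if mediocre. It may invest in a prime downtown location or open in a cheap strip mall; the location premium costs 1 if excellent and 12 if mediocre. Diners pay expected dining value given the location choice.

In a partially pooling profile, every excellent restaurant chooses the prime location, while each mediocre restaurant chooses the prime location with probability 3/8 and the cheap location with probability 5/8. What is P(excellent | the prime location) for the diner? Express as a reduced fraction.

14/17

P(the prime location) = (7/11)·1 + (4/11)·(3/8) = 17/22.
By Bayes' rule, P(excellent | the prime location) = (7/11) / (17/22) = 14/17.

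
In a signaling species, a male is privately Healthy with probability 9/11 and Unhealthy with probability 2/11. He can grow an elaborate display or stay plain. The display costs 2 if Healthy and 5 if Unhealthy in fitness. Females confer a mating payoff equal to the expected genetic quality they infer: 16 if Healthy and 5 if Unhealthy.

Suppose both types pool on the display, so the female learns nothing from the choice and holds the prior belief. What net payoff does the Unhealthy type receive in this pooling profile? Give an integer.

Pooled mating payoff = 9/11·16 + 2/11·5 = 14.
Unhealthy pays cost 5 for the display, so net payoff = 14 − 5 = 9.

9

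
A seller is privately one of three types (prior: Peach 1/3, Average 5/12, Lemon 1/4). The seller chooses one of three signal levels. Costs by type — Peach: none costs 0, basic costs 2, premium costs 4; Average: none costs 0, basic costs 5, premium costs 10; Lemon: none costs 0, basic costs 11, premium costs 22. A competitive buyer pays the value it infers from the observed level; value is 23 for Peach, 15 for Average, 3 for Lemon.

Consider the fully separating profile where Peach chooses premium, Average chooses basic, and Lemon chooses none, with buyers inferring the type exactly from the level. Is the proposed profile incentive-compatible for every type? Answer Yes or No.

No

Separating prices: premium → 23, basic → 15, none → 3.
Peach (assigned premium): none: 3 − 0 = 3; basic: 15 − 2 = 13; premium: 23 − 4 = 19. Peach stays.
Average (assigned basic): none: 3 − 0 = 3; basic: 15 − 5 = 10; premium: 23 − 10 = 13. Average prefers premium.
Lemon (assigned none): none: 3 − 0 = 3; basic: 15 − 11 = 4; premium: 23 − 22 = 1. Lemon prefers basic.
At least one type deviates; the separating profile fails.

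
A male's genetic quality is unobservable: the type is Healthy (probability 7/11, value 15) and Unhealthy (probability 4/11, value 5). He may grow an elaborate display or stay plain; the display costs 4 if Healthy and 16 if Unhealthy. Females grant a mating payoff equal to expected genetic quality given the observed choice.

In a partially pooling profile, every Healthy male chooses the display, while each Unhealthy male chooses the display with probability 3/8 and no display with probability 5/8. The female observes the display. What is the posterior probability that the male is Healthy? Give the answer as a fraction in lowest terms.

14/17

P(the display) = (7/11)·1 + (4/11)·(3/8) = 17/22.
By Bayes' rule, P(Healthy | the display) = (7/11) / (17/22) = 14/17.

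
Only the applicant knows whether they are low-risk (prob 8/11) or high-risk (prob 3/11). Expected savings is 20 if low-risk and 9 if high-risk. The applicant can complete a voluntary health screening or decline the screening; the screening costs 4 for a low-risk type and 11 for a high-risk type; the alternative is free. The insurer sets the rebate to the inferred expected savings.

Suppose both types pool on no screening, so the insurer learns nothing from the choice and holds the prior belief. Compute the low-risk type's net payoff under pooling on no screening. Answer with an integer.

Pooled rebate = 8/11·20 + 3/11·9 = 17.
low-risk pays no cost for no screening, so net payoff = 17.

17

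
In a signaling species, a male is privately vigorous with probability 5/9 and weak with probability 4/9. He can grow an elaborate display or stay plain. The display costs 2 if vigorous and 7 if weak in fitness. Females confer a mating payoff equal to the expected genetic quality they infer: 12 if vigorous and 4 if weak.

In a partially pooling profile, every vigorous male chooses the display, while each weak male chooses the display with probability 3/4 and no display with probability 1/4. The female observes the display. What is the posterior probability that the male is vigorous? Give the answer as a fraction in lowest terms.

P(the display) = (5/9)·1 + (4/9)·(3/4) = 8/9.
By Bayes' rule, P(vigorous | the display) = (5/9) / (8/9) = 5/8.

5/8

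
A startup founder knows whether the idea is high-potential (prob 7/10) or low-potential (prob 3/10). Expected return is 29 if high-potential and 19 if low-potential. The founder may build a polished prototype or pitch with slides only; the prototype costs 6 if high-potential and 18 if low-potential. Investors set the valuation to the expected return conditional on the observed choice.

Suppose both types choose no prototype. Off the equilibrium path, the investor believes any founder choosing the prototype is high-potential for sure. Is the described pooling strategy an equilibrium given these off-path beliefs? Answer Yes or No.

Yes

On path, the investor holds the prior and pays 7/10·29 + 3/10·19 = 26. Off path (the prototype), believing high-potential, it pays 29.
high-potential: no prototype nets 26; the prototype nets 29 − 6 = 23. high-potential stays.
low-potential: no prototype nets 26; the prototype nets 29 − 18 = 11. low-potential stays.
No type deviates, so pooling is sustained.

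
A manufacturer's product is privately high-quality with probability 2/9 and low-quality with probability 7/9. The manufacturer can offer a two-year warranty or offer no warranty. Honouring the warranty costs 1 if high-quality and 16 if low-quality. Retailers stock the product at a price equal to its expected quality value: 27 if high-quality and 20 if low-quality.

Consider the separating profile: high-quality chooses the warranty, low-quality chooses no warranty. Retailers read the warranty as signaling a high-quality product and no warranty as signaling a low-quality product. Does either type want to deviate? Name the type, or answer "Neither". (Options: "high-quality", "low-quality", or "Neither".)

The warranty pays 27; no warranty pays 20.
high-quality: assigned the warranty, nets 27 − 1 = 26; deviating to no warranty nets 20.
low-quality: assigned no warranty, nets 20; deviating to the warranty nets 27 − 16 = 11.
Both types strictly prefer their assigned action; no profitable deviation.

Neither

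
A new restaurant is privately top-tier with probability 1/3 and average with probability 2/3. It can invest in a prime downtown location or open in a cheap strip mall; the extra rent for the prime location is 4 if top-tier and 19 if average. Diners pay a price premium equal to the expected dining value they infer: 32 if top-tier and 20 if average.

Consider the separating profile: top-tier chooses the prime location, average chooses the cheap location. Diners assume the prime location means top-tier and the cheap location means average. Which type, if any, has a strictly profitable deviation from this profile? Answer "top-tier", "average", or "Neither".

Neither

The prime location pays 32; the cheap location pays 20.
top-tier: assigned the prime location, nets 32 − 4 = 28; deviating to the cheap location nets 20.
average: assigned the cheap location, nets 20; deviating to the prime location nets 32 − 19 = 13.
Both types strictly prefer their assigned action; no profitable deviation.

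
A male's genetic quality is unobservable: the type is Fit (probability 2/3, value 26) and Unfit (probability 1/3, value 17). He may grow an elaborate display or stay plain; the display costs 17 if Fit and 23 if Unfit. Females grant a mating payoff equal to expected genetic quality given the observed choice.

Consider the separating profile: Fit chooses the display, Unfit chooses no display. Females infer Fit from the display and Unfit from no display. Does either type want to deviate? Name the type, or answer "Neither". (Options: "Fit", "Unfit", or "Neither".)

The display pays 26; no display pays 17.
Fit: assigned the display, nets 26 − 17 = 9; deviating to no display nets 17.
Unfit: assigned no display, nets 17; deviating to the display nets 26 − 23 = 3.
The Fit type gains 8 by deviating.

Fit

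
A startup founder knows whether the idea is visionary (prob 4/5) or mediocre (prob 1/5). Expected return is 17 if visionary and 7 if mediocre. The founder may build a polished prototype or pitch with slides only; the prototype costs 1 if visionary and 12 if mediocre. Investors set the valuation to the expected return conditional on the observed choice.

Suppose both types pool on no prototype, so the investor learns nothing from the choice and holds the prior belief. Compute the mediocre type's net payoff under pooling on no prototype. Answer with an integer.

Pooled valuation = 4/5·17 + 1/5·7 = 15.
mediocre pays no cost for no prototype, so net payoff = 15.

15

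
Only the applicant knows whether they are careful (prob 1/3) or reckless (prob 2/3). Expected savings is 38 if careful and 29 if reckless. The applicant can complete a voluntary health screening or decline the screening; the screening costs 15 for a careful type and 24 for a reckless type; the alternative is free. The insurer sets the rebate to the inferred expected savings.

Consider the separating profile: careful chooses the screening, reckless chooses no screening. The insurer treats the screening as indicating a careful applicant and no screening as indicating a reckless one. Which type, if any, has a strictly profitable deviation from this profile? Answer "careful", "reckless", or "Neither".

careful

The screening pays 38; no screening pays 29.
careful: assigned the screening, nets 38 − 15 = 23; deviating to no screening nets 29.
reckless: assigned no screening, nets 29; deviating to the screening nets 38 − 24 = 14.
The careful type gains 6 by deviating.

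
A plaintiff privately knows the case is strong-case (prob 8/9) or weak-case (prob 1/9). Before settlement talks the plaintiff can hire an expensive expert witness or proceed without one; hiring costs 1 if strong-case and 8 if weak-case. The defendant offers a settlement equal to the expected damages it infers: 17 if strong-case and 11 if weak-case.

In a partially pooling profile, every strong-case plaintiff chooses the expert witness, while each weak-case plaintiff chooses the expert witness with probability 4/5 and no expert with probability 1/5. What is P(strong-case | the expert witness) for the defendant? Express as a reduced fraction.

10/11

P(the expert witness) = (8/9)·1 + (1/9)·(4/5) = 44/45.
By Bayes' rule, P(strong-case | the expert witness) = (8/9) / (44/45) = 10/11.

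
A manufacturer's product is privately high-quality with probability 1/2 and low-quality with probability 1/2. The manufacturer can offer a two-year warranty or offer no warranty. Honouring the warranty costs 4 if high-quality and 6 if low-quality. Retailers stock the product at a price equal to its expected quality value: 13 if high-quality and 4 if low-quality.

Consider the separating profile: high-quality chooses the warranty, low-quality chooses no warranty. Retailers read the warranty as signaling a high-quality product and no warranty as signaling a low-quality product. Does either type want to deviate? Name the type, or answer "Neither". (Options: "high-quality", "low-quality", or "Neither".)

The warranty pays 13; no warranty pays 4.
high-quality: assigned the warranty, nets 13 − 4 = 9; deviating to no warranty nets 4.
low-quality: assigned no warranty, nets 4; deviating to the warranty nets 13 − 6 = 7.
The low-quality type gains 3 by deviating.

low-quality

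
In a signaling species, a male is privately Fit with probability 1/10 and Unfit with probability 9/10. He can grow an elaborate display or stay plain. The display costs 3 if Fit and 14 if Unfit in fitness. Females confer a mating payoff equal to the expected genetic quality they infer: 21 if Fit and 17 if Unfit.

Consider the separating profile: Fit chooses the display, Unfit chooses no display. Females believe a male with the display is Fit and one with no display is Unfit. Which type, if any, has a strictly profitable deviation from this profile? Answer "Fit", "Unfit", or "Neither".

The display pays 21; no display pays 17.
Fit: assigned the display, nets 21 − 3 = 18; deviating to no display nets 17.
Unfit: assigned no display, nets 17; deviating to the display nets 21 − 14 = 7.
Both types strictly prefer their assigned action; no profitable deviation.

Neither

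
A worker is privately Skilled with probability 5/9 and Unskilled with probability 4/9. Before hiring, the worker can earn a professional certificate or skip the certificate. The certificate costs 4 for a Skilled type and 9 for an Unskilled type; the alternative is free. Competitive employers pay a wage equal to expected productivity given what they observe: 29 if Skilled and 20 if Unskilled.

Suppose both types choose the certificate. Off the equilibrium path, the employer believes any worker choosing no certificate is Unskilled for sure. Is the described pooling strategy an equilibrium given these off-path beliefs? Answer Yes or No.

No

On path, the employer holds the prior and pays 5/9·29 + 4/9·20 = 25. Off path (no certificate), believing Unskilled, it pays 20.
Skilled: the certificate nets 25 − 4 = 21; no certificate nets 20. Skilled stays.
Unskilled: the certificate nets 25 − 9 = 16; no certificate nets 20. Unskilled would deviate.
A type deviates, so pooling fails.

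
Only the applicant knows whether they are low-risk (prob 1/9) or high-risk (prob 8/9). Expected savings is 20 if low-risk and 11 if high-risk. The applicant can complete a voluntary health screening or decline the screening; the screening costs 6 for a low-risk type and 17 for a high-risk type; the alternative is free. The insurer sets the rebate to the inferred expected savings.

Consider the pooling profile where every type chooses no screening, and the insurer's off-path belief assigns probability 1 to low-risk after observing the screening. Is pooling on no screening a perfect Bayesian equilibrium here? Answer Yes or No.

No

On path, the insurer holds the prior and pays 1/9·20 + 8/9·11 = 12. Off path (the screening), believing low-risk, it pays 20.
low-risk: no screening nets 12; the screening nets 20 − 6 = 14. low-risk would deviate.
high-risk: no screening nets 12; the screening nets 20 − 17 = 3. high-risk stays.
A type deviates, so pooling fails.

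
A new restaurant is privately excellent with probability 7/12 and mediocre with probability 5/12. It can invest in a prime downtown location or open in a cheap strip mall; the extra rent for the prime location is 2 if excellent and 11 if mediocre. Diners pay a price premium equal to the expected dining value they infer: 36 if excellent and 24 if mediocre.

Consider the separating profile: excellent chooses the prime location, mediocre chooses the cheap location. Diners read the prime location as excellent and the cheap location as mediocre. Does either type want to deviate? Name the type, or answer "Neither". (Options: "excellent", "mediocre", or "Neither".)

mediocre

The prime location pays 36; the cheap location pays 24.
excellent: assigned the prime location, nets 36 − 2 = 34; deviating to the cheap location nets 24.
mediocre: assigned the cheap location, nets 24; deviating to the prime location nets 36 − 11 = 25.
The mediocre type gains 1 by deviating.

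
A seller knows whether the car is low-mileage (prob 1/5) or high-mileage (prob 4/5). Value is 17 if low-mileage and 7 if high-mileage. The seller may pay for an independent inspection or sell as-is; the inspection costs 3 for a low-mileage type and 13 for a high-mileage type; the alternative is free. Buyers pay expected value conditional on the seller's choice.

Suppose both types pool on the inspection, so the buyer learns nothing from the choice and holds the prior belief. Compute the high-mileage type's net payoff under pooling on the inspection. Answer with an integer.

Pooled price = 1/5·17 + 4/5·7 = 9.
high-mileage pays cost 13 for the inspection, so net payoff = 9 − 13 = -4.

-4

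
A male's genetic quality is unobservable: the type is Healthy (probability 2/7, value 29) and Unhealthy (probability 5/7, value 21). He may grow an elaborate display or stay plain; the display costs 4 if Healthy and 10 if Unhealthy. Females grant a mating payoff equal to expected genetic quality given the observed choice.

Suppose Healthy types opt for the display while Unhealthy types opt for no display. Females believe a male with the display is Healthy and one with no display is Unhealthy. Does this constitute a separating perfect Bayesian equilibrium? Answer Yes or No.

Under these beliefs, the display earns mating payoff 29 and no display earns mating payoff 21.
Healthy: the display nets 29 − 4 = 25; no display nets 21. Healthy prefers the display.
Unhealthy: the display nets 29 − 10 = 19; no display nets 21. Unhealthy prefers no display.
Neither type deviates, so the separating profile is an equilibrium.

Yes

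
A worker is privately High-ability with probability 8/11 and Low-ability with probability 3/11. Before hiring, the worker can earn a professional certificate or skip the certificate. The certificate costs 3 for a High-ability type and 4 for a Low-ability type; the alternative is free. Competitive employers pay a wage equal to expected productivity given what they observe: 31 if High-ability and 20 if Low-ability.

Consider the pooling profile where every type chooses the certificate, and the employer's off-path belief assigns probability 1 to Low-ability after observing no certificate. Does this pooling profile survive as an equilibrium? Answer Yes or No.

On path, the employer holds the prior and pays 8/11·31 + 3/11·20 = 28. Off path (no certificate), believing Low-ability, it pays 20.
High-ability: the certificate nets 28 − 3 = 25; no certificate nets 20. High-ability stays.
Low-ability: the certificate nets 28 − 4 = 24; no certificate nets 20. Low-ability stays.
No type deviates, so pooling is sustained.

Yes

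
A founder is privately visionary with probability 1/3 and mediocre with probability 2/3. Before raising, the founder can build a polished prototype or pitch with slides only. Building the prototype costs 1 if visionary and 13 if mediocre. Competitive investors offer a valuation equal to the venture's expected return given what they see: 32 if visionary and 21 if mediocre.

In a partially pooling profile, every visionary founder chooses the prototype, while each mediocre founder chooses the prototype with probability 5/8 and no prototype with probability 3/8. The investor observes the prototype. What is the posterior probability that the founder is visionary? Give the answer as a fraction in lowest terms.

P(the prototype) = (1/3)·1 + (2/3)·(5/8) = 3/4.
By Bayes' rule, P(visionary | the prototype) = (1/3) / (3/4) = 4/9.

4/9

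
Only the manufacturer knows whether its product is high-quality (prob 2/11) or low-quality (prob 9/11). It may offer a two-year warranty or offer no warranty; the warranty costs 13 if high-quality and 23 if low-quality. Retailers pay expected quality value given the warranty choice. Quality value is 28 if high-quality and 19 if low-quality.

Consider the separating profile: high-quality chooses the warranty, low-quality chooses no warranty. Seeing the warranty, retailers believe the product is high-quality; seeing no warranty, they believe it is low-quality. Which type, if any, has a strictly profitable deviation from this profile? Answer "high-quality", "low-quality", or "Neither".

The warranty pays 28; no warranty pays 19.
high-quality: assigned the warranty, nets 28 − 13 = 15; deviating to no warranty nets 19.
low-quality: assigned no warranty, nets 19; deviating to the warranty nets 28 − 23 = 5.
The high-quality type gains 4 by deviating.

high-quality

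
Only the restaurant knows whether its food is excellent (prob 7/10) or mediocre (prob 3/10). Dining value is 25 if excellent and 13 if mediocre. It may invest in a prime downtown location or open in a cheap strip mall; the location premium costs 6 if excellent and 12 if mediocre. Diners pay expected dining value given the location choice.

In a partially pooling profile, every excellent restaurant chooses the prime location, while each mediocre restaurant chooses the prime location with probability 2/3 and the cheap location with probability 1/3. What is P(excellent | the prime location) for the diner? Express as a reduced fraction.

7/9

P(the prime location) = (7/10)·1 + (3/10)·(2/3) = 9/10.
By Bayes' rule, P(excellent | the prime location) = (7/10) / (9/10) = 7/9.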